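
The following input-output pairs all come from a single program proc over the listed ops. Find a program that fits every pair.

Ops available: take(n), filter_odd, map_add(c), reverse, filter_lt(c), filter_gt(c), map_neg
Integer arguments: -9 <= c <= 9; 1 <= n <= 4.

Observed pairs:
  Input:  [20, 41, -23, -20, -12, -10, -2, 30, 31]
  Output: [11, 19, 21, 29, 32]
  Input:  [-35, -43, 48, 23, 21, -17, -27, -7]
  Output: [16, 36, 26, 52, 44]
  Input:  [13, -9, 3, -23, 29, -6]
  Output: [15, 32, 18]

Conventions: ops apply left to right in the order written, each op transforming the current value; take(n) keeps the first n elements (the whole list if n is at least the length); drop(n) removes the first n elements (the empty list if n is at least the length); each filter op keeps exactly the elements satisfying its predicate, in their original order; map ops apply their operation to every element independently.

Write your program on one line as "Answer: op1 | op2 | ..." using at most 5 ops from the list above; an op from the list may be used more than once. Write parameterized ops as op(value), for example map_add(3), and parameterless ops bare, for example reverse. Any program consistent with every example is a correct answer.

map_neg | filter_gt(1) | map_add(9) | reverse

Check, running the answer program on each example:
  [20, 41, -23, -20, -12, -10, -2, 30, 31] -> [-20, -41, 23, 20, 12, 10, 2, -30, -31] -> [23, 20, 12, 10, 2] -> [32, 29, 21, 19, 11] -> [11, 19, 21, 29, 32]
  [-35, -43, 48, 23, 21, -17, -27, -7] -> [35, 43, -48, -23, -21, 17, 27, 7] -> [35, 43, 17, 27, 7] -> [44, 52, 26, 36, 16] -> [16, 36, 26, 52, 44]
  [13, -9, 3, -23, 29, -6] -> [-13, 9, -3, 23, -29, 6] -> [9, 23, 6] -> [18, 32, 15] -> [15, 32, 18]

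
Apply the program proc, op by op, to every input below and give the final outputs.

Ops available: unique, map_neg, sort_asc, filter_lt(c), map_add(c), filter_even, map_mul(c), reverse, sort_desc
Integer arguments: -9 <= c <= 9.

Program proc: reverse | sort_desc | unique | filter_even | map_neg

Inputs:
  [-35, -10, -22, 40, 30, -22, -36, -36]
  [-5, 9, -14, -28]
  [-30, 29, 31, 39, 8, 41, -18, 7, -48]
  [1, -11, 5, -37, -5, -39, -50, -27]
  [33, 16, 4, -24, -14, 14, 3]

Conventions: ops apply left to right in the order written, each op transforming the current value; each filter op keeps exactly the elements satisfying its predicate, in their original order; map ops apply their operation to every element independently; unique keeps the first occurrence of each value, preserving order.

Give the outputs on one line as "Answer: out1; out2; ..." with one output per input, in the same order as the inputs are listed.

Execution, op by op:
  [-35, -10, -22, 40, 30, -22, -36, -36] -> [-36, -36, -22, 30, 40, -22, -10, -35] -> [40, 30, -10, -22, -22, -35, -36, -36] -> [40, 30, -10, -22, -35, -36] -> [40, 30, -10, -22, -36] -> [-40, -30, 10, 22, 36]
  [-5, 9, -14, -28] -> [-28, -14, 9, -5] -> [9, -5, -14, -28] -> [9, -5, -14, -28] -> [-14, -28] -> [14, 28]
  [-30, 29, 31, 39, 8, 41, -18, 7, -48] -> [-48, 7, -18, 41, 8, 39, 31, 29, -30] -> [41, 39, 31, 29, 8, 7, -18, -30, -48] -> [41, 39, 31, 29, 8, 7, -18, -30, -48] -> [8, -18, -30, -48] -> [-8, 18, 30, 48]
  [1, -11, 5, -37, -5, -39, -50, -27] -> [-27, -50, -39, -5, -37, 5, -11, 1] -> [5, 1, -5, -11, -27, -37, -39, -50] -> [5, 1, -5, -11, -27, -37, -39, -50] -> [-50] -> [50]
  [33, 16, 4, -24, -14, 14, 3] -> [3, 14, -14, -24, 4, 16, 33] -> [33, 16, 14, 4, 3, -14, -24] -> [33, 16, 14, 4, 3, -14, -24] -> [16, 14, 4, -14, -24] -> [-16, -14, -4, 14, 24]

[-40, -30, 10, 22, 36]; [14, 28]; [-8, 18, 30, 48]; [50]; [-16, -14, -4, 14, 24]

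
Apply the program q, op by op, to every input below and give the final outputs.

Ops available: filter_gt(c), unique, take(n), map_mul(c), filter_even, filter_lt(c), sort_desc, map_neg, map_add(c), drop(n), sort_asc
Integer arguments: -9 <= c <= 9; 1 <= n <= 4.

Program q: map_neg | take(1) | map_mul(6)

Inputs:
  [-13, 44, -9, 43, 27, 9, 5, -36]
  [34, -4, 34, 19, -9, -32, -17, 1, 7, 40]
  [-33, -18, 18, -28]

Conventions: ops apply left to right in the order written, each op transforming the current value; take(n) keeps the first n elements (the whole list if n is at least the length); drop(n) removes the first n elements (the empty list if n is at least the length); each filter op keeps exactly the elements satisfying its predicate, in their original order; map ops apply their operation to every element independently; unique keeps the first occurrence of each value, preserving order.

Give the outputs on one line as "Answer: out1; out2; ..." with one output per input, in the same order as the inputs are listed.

Execution, op by op:
  [-13, 44, -9, 43, 27, 9, 5, -36] -> [13, -44, 9, -43, -27, -9, -5, 36] -> [13] -> [78]
  [34, -4, 34, 19, -9, -32, -17, 1, 7, 40] -> [-34, 4, -34, -19, 9, 32, 17, -1, -7, -40] -> [-34] -> [-204]
  [-33, -18, 18, -28] -> [33, 18, -18, 28] -> [33] -> [198]

[78]; [-204]; [198]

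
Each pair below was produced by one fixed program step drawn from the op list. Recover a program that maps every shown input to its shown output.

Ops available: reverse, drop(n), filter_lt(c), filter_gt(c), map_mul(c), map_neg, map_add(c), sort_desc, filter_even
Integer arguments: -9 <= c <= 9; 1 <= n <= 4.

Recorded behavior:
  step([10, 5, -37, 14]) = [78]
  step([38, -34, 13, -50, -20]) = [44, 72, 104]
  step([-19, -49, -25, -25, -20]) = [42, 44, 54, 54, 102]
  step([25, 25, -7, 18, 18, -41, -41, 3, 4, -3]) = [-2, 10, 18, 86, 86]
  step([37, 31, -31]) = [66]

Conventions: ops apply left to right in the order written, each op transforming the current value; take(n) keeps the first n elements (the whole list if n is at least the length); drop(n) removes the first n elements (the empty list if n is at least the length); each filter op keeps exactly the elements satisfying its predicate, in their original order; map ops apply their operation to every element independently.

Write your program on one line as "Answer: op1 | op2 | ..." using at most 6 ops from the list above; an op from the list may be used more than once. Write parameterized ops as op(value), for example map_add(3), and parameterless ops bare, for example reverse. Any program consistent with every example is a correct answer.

map_add(-3) | sort_desc | map_mul(-2) | map_add(-2) | filter_gt(-4)

Check, running the answer program on each example:
  [10, 5, -37, 14] -> [7, 2, -40, 11] -> [11, 7, 2, -40] -> [-22, -14, -4, 80] -> [-24, -16, -6, 78] -> [78]
  [38, -34, 13, -50, -20] -> [35, -37, 10, -53, -23] -> [35, 10, -23, -37, -53] -> [-70, -20, 46, 74, 106] -> [-72, -22, 44, 72, 104] -> [44, 72, 104]
  [-19, -49, -25, -25, -20] -> [-22, -52, -28, -28, -23] -> [-22, -23, -28, -28, -52] -> [44, 46, 56, 56, 104] -> [42, 44, 54, 54, 102] -> [42, 44, 54, 54, 102]
  [25, 25, -7, 18, 18, -41, -41, 3, 4, -3] -> [22, 22, -10, 15, 15, -44, -44, 0, 1, -6] -> [22, 22, 15, 15, 1, 0, -6, -10, -44, -44] -> [-44, -44, -30, -30, -2, 0, 12, 20, 88, 88] -> [-46, -46, -32, -32, -4, -2, 10, 18, 86, 86] -> [-2, 10, 18, 86, 86]
  [37, 31, -31] -> [34, 28, -34] -> [34, 28, -34] -> [-68, -56, 68] -> [-70, -58, 66] -> [66]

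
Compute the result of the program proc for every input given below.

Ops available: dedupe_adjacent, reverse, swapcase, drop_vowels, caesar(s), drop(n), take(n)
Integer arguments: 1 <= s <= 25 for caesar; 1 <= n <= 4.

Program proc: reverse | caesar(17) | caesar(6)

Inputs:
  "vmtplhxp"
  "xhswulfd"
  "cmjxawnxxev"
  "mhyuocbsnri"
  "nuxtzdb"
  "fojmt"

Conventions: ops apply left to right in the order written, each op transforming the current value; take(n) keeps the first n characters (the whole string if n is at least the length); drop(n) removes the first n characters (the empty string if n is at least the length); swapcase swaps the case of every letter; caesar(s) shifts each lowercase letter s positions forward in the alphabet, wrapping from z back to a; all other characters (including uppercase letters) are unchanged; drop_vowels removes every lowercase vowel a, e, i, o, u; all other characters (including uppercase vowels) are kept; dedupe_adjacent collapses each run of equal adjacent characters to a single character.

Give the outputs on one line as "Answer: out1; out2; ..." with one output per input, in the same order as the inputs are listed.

Execution, op by op:
  "vmtplhxp" -> "pxhlptmv" -> "goycgkdm" -> "mueimqjs"
  "xhswulfd" -> "dfluwshx" -> "uwclnjyo" -> "acirtpeu"
  "cmjxawnxxev" -> "vexxnwaxjmc" -> "mvooenroadt" -> "sbuuktxugjz"
  "mhyuocbsnri" -> "irnsbcouyhm" -> "ziejstflpyd" -> "fokpyzlrvej"
  "nuxtzdb" -> "bdztxun" -> "suqkole" -> "yawqurk"
  "fojmt" -> "tmjof" -> "kdafw" -> "qjglc"

"mueimqjs"; "acirtpeu"; "sbuuktxugjz"; "fokpyzlrvej"; "yawqurk"; "qjglc"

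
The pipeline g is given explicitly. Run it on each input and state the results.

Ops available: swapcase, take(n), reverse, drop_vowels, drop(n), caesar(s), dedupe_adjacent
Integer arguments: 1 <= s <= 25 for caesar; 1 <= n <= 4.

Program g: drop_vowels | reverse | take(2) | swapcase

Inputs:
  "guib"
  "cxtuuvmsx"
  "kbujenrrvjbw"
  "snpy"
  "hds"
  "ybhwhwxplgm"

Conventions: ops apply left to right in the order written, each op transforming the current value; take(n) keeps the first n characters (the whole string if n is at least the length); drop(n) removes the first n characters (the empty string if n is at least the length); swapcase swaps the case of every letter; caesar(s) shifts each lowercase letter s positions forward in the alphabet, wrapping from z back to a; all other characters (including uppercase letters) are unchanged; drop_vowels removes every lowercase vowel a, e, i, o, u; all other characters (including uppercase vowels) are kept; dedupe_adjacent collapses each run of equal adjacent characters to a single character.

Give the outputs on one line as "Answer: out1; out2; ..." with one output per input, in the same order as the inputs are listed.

Execution, op by op:
  "guib" -> "gb" -> "bg" -> "bg" -> "BG"
  "cxtuuvmsx" -> "cxtvmsx" -> "xsmvtxc" -> "xs" -> "XS"
  "kbujenrrvjbw" -> "kbjnrrvjbw" -> "wbjvrrnjbk" -> "wb" -> "WB"
  "snpy" -> "snpy" -> "ypns" -> "yp" -> "YP"
  "hds" -> "hds" -> "sdh" -> "sd" -> "SD"
  "ybhwhwxplgm" -> "ybhwhwxplgm" -> "mglpxwhwhby" -> "mg" -> "MG"

"BG"; "XS"; "WB"; "YP"; "SD"; "MG"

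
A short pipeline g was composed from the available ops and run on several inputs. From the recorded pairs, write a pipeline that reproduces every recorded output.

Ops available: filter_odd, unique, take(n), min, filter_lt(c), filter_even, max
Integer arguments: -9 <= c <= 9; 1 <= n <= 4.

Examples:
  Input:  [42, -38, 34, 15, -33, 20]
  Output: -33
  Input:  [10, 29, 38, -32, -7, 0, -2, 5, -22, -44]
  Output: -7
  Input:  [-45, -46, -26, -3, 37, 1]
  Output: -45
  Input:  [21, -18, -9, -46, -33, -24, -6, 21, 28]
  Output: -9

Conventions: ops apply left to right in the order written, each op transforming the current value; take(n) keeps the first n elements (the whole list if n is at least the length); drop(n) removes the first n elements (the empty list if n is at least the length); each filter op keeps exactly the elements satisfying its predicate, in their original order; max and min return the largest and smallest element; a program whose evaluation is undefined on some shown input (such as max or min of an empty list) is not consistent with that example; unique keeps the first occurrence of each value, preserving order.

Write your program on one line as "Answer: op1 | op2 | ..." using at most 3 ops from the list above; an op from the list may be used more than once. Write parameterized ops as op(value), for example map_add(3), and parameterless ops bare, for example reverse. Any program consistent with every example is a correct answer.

filter_lt(4) | take(2) | max

Check, running the answer program on each example:
  [42, -38, 34, 15, -33, 20] -> [-38, -33] -> [-38, -33] -> -33
  [10, 29, 38, -32, -7, 0, -2, 5, -22, -44] -> [-32, -7, 0, -2, -22, -44] -> [-32, -7] -> -7
  [-45, -46, -26, -3, 37, 1] -> [-45, -46, -26, -3, 1] -> [-45, -46] -> -45
  [21, -18, -9, -46, -33, -24, -6, 21, 28] -> [-18, -9, -46, -33, -24, -6] -> [-18, -9] -> -9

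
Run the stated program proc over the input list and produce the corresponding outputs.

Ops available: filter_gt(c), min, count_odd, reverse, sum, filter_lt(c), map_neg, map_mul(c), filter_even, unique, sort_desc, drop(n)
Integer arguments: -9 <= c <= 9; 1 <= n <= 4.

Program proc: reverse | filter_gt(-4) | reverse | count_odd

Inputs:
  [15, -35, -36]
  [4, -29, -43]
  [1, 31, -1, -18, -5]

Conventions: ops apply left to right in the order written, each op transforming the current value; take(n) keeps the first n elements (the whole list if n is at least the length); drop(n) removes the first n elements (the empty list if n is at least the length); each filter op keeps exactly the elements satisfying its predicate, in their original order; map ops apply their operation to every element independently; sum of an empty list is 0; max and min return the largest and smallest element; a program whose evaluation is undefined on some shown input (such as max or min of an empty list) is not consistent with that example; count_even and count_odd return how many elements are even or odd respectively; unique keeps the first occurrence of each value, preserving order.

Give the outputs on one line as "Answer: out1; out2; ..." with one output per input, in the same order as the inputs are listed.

Execution, op by op:
  [15, -35, -36] -> [-36, -35, 15] -> [15] -> [15] -> 1
  [4, -29, -43] -> [-43, -29, 4] -> [4] -> [4] -> 0
  [1, 31, -1, -18, -5] -> [-5, -18, -1, 31, 1] -> [-1, 31, 1] -> [1, 31, -1] -> 3

1; 0; 3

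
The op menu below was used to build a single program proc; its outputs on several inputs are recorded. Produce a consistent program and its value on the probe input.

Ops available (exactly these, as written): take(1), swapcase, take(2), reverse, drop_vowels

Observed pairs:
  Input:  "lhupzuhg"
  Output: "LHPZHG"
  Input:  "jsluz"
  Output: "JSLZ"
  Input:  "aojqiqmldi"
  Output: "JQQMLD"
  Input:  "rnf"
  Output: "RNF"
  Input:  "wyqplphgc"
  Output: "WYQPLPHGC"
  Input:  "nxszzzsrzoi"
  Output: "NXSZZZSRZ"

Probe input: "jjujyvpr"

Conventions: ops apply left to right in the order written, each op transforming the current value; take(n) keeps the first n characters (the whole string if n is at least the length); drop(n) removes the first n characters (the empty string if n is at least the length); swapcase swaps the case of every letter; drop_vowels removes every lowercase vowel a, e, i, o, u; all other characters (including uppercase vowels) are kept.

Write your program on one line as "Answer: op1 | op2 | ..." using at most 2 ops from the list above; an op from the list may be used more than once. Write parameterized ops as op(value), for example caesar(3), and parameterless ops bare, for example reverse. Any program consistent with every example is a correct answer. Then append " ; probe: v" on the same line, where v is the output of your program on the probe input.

drop_vowels | swapcase ; probe: "JJJYVPR"

Check, running the answer program on each example:
  "lhupzuhg" -> "lhpzhg" -> "LHPZHG"
  "jsluz" -> "jslz" -> "JSLZ"
  "aojqiqmldi" -> "jqqmld" -> "JQQMLD"
  "rnf" -> "rnf" -> "RNF"
  "wyqplphgc" -> "wyqplphgc" -> "WYQPLPHGC"
  "nxszzzsrzoi" -> "nxszzzsrz" -> "NXSZZZSRZ"
  probe: "jjujyvpr" -> "jjjyvpr" -> "JJJYVPR"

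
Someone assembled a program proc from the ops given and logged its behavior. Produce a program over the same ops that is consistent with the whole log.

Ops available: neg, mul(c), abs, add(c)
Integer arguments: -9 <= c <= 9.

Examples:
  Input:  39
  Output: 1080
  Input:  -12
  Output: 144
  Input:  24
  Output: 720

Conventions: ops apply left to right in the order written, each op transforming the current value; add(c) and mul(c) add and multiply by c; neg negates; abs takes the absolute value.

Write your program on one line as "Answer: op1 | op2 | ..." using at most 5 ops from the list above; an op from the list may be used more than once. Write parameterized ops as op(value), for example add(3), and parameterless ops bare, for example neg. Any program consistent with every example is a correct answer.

add(-1) | add(7) | mul(-6) | mul(4) | abs

Check, running the answer program on each example:
  39 -> 38 -> 45 -> -270 -> -1080 -> 1080
  -12 -> -13 -> -6 -> 36 -> 144 -> 144
  24 -> 23 -> 30 -> -180 -> -720 -> 720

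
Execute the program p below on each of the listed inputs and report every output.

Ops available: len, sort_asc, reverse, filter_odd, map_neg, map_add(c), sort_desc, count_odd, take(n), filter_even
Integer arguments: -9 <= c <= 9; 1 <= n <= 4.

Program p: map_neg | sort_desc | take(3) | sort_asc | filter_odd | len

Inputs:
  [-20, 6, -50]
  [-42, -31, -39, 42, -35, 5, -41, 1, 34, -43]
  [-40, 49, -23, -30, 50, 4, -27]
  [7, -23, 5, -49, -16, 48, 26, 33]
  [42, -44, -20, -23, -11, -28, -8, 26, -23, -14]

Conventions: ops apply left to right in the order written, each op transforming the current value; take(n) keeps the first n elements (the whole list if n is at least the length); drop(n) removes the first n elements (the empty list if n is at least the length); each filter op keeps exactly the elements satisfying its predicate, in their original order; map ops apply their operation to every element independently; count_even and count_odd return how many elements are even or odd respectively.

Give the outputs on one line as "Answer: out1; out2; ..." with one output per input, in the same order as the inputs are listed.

0; 2; 1; 2; 1

Execution, op by op:
  [-20, 6, -50] -> [20, -6, 50] -> [50, 20, -6] -> [50, 20, -6] -> [-6, 20, 50] -> [] -> 0
  [-42, -31, -39, 42, -35, 5, -41, 1, 34, -43] -> [42, 31, 39, -42, 35, -5, 41, -1, -34, 43] -> [43, 42, 41, 39, 35, 31, -1, -5, -34, -42] -> [43, 42, 41] -> [41, 42, 43] -> [41, 43] -> 2
  [-40, 49, -23, -30, 50, 4, -27] -> [40, -49, 23, 30, -50, -4, 27] -> [40, 30, 27, 23, -4, -49, -50] -> [40, 30, 27] -> [27, 30, 40] -> [27] -> 1
  [7, -23, 5, -49, -16, 48, 26, 33] -> [-7, 23, -5, 49, 16, -48, -26, -33] -> [49, 23, 16, -5, -7, -26, -33, -48] -> [49, 23, 16] -> [16, 23, 49] -> [23, 49] -> 2
  [42, -44, -20, -23, -11, -28, -8, 26, -23, -14] -> [-42, 44, 20, 23, 11, 28, 8, -26, 23, 14] -> [44, 28, 23, 23, 20, 14, 11, 8, -26, -42] -> [44, 28, 23] -> [23, 28, 44] -> [23] -> 1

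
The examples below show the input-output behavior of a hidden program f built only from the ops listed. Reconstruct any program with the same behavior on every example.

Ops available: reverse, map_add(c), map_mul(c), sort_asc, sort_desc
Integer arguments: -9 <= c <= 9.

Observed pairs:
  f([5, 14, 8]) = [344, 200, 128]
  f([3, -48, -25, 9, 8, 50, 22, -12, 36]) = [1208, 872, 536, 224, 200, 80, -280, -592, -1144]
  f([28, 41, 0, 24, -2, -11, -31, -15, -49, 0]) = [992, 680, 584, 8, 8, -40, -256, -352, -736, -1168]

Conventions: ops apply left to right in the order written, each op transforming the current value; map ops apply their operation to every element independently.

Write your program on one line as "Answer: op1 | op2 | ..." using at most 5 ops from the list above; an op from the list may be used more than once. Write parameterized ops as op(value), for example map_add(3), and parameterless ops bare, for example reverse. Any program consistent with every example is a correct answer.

map_mul(3) | map_mul(8) | sort_desc | map_add(8)

Check, running the answer program on each example:
  [5, 14, 8] -> [15, 42, 24] -> [120, 336, 192] -> [336, 192, 120] -> [344, 200, 128]
  [3, -48, -25, 9, 8, 50, 22, -12, 36] -> [9, -144, -75, 27, 24, 150, 66, -36, 108] -> [72, -1152, -600, 216, 192, 1200, 528, -288, 864] -> [1200, 864, 528, 216, 192, 72, -288, -600, -1152] -> [1208, 872, 536, 224, 200, 80, -280, -592, -1144]
  [28, 41, 0, 24, -2, -11, -31, -15, -49, 0] -> [84, 123, 0, 72, -6, -33, -93, -45, -147, 0] -> [672, 984, 0, 576, -48, -264, -744, -360, -1176, 0] -> [984, 672, 576, 0, 0, -48, -264, -360, -744, -1176] -> [992, 680, 584, 8, 8, -40, -256, -352, -736, -1168]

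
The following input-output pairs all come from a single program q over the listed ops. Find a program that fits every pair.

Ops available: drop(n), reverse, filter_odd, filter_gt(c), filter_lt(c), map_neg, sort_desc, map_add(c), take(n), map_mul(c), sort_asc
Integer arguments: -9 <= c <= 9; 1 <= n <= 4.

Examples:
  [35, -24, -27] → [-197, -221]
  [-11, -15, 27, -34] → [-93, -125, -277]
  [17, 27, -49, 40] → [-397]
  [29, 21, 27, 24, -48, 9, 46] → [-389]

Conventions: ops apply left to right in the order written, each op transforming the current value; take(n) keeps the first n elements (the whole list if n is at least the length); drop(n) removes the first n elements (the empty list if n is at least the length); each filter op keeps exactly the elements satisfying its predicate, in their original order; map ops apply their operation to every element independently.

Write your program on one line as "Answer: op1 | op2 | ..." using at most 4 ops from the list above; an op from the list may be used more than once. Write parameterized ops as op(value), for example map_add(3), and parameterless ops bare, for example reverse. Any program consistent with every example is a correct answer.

filter_lt(-2) | map_mul(8) | map_add(-5)

Check, running the answer program on each example:
  [35, -24, -27] -> [-24, -27] -> [-192, -216] -> [-197, -221]
  [-11, -15, 27, -34] -> [-11, -15, -34] -> [-88, -120, -272] -> [-93, -125, -277]
  [17, 27, -49, 40] -> [-49] -> [-392] -> [-397]
  [29, 21, 27, 24, -48, 9, 46] -> [-48] -> [-384] -> [-389]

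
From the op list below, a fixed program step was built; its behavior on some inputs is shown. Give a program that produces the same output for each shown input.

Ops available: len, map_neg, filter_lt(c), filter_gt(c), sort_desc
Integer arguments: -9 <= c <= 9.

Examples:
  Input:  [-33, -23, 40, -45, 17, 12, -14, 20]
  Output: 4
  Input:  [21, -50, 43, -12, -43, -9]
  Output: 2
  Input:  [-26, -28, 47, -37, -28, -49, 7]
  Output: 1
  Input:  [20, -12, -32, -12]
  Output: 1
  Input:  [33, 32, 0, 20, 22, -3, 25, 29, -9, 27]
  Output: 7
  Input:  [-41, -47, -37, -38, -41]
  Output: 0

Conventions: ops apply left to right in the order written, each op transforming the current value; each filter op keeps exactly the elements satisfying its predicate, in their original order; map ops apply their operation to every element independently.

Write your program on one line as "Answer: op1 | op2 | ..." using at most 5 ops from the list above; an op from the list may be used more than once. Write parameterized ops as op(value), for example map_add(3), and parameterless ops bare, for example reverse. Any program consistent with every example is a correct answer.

filter_gt(-7) | sort_desc | filter_gt(8) | len

Check, running the answer program on each example:
  [-33, -23, 40, -45, 17, 12, -14, 20] -> [40, 17, 12, 20] -> [40, 20, 17, 12] -> [40, 20, 17, 12] -> 4
  [21, -50, 43, -12, -43, -9] -> [21, 43] -> [43, 21] -> [43, 21] -> 2
  [-26, -28, 47, -37, -28, -49, 7] -> [47, 7] -> [47, 7] -> [47] -> 1
  [20, -12, -32, -12] -> [20] -> [20] -> [20] -> 1
  [33, 32, 0, 20, 22, -3, 25, 29, -9, 27] -> [33, 32, 0, 20, 22, -3, 25, 29, 27] -> [33, 32, 29, 27, 25, 22, 20, 0, -3] -> [33, 32, 29, 27, 25, 22, 20] -> 7
  [-41, -47, -37, -38, -41] -> [] -> [] -> [] -> 0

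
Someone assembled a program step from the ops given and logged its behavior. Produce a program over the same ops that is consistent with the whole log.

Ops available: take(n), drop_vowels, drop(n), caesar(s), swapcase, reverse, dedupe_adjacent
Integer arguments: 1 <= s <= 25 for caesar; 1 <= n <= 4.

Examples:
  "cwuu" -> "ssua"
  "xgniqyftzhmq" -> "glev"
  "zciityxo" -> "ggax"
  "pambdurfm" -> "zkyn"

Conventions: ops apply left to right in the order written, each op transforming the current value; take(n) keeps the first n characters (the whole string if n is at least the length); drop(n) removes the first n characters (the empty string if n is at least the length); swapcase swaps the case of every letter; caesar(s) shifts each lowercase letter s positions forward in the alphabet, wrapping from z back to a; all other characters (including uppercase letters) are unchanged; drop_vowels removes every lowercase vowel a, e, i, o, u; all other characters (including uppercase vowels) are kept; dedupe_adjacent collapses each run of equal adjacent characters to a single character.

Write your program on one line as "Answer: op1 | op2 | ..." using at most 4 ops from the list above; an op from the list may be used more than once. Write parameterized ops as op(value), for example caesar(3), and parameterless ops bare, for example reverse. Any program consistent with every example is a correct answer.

caesar(24) | take(4) | reverse

Check, running the answer program on each example:
  "cwuu" -> "auss" -> "auss" -> "ssua"
  "xgniqyftzhmq" -> "velgowdrxfko" -> "velg" -> "glev"
  "zciityxo" -> "xaggrwvm" -> "xagg" -> "ggax"
  "pambdurfm" -> "nykzbspdk" -> "nykz" -> "zkyn"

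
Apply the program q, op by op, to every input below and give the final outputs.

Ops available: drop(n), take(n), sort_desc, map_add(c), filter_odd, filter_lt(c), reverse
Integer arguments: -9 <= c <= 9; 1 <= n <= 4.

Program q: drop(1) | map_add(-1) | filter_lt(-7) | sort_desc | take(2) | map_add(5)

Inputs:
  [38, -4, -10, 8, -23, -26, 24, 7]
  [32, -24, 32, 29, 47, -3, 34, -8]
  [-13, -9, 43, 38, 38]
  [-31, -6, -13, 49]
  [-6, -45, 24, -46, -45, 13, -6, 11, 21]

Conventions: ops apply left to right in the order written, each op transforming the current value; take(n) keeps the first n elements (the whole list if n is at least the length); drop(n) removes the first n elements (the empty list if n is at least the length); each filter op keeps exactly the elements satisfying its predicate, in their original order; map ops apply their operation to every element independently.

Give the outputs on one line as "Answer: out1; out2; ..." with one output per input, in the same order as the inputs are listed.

[-6, -19]; [-4, -20]; [-5]; [-9]; [-41, -41]

Execution, op by op:
  [38, -4, -10, 8, -23, -26, 24, 7] -> [-4, -10, 8, -23, -26, 24, 7] -> [-5, -11, 7, -24, -27, 23, 6] -> [-11, -24, -27] -> [-11, -24, -27] -> [-11, -24] -> [-6, -19]
  [32, -24, 32, 29, 47, -3, 34, -8] -> [-24, 32, 29, 47, -3, 34, -8] -> [-25, 31, 28, 46, -4, 33, -9] -> [-25, -9] -> [-9, -25] -> [-9, -25] -> [-4, -20]
  [-13, -9, 43, 38, 38] -> [-9, 43, 38, 38] -> [-10, 42, 37, 37] -> [-10] -> [-10] -> [-10] -> [-5]
  [-31, -6, -13, 49] -> [-6, -13, 49] -> [-7, -14, 48] -> [-14] -> [-14] -> [-14] -> [-9]
  [-6, -45, 24, -46, -45, 13, -6, 11, 21] -> [-45, 24, -46, -45, 13, -6, 11, 21] -> [-46, 23, -47, -46, 12, -7, 10, 20] -> [-46, -47, -46] -> [-46, -46, -47] -> [-46, -46] -> [-41, -41]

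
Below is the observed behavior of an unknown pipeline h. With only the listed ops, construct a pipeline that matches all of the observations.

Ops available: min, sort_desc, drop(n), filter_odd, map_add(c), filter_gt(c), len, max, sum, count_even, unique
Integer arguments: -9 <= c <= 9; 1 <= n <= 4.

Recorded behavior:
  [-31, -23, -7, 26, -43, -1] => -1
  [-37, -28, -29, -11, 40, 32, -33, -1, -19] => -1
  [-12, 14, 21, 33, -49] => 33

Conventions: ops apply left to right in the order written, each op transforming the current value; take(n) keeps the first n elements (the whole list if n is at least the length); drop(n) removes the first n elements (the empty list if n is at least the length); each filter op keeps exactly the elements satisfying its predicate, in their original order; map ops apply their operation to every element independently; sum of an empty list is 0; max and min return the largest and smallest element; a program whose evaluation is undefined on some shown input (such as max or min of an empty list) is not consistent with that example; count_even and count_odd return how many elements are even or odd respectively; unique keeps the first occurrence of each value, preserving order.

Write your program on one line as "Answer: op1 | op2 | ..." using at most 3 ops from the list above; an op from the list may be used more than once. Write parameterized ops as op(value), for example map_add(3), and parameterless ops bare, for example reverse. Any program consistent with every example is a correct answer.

filter_odd | max

Check, running the answer program on each example:
  [-31, -23, -7, 26, -43, -1] -> [-31, -23, -7, -43, -1] -> -1
  [-37, -28, -29, -11, 40, 32, -33, -1, -19] -> [-37, -29, -11, -33, -1, -19] -> -1
  [-12, 14, 21, 33, -49] -> [21, 33, -49] -> 33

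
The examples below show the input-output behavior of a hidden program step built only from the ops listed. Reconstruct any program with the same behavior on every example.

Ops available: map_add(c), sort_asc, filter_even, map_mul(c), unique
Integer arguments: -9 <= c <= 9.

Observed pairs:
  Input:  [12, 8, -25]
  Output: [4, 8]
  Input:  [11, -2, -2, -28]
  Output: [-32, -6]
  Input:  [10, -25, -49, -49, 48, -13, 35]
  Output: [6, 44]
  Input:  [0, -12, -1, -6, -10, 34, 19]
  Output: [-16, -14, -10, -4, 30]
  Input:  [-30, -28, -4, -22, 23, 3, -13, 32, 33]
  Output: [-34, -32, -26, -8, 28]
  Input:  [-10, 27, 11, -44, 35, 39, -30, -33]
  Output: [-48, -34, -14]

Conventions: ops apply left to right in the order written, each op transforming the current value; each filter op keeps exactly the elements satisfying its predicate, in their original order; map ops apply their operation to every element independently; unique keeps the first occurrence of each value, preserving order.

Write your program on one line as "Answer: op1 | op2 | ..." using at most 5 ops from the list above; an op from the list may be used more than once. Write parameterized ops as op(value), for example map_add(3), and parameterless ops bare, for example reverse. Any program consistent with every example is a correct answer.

unique | map_add(-2) | sort_asc | filter_even | map_add(-2)

Check, running the answer program on each example:
  [12, 8, -25] -> [12, 8, -25] -> [10, 6, -27] -> [-27, 6, 10] -> [6, 10] -> [4, 8]
  [11, -2, -2, -28] -> [11, -2, -28] -> [9, -4, -30] -> [-30, -4, 9] -> [-30, -4] -> [-32, -6]
  [10, -25, -49, -49, 48, -13, 35] -> [10, -25, -49, 48, -13, 35] -> [8, -27, -51, 46, -15, 33] -> [-51, -27, -15, 8, 33, 46] -> [8, 46] -> [6, 44]
  [0, -12, -1, -6, -10, 34, 19] -> [0, -12, -1, -6, -10, 34, 19] -> [-2, -14, -3, -8, -12, 32, 17] -> [-14, -12, -8, -3, -2, 17, 32] -> [-14, -12, -8, -2, 32] -> [-16, -14, -10, -4, 30]
  [-30, -28, -4, -22, 23, 3, -13, 32, 33] -> [-30, -28, -4, -22, 23, 3, -13, 32, 33] -> [-32, -30, -6, -24, 21, 1, -15, 30, 31] -> [-32, -30, -24, -15, -6, 1, 21, 30, 31] -> [-32, -30, -24, -6, 30] -> [-34, -32, -26, -8, 28]
  [-10, 27, 11, -44, 35, 39, -30, -33] -> [-10, 27, 11, -44, 35, 39, -30, -33] -> [-12, 25, 9, -46, 33, 37, -32, -35] -> [-46, -35, -32, -12, 9, 25, 33, 37] -> [-46, -32, -12] -> [-48, -34, -14]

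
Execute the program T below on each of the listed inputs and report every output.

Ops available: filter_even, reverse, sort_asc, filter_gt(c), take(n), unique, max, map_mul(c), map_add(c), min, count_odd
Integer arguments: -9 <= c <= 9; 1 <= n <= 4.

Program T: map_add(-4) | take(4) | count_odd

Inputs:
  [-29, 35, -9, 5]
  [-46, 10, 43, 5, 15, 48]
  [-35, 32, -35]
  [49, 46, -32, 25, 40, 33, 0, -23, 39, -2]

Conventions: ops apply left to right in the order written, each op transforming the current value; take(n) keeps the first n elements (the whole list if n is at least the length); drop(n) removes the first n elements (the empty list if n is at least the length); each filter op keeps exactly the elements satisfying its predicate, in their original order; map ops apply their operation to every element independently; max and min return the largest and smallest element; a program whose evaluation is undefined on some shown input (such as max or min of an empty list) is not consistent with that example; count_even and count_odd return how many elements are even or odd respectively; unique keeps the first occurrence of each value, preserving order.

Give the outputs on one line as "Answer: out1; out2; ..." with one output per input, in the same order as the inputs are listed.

Execution, op by op:
  [-29, 35, -9, 5] -> [-33, 31, -13, 1] -> [-33, 31, -13, 1] -> 4
  [-46, 10, 43, 5, 15, 48] -> [-50, 6, 39, 1, 11, 44] -> [-50, 6, 39, 1] -> 2
  [-35, 32, -35] -> [-39, 28, -39] -> [-39, 28, -39] -> 2
  [49, 46, -32, 25, 40, 33, 0, -23, 39, -2] -> [45, 42, -36, 21, 36, 29, -4, -27, 35, -6] -> [45, 42, -36, 21] -> 2

4; 2; 2; 2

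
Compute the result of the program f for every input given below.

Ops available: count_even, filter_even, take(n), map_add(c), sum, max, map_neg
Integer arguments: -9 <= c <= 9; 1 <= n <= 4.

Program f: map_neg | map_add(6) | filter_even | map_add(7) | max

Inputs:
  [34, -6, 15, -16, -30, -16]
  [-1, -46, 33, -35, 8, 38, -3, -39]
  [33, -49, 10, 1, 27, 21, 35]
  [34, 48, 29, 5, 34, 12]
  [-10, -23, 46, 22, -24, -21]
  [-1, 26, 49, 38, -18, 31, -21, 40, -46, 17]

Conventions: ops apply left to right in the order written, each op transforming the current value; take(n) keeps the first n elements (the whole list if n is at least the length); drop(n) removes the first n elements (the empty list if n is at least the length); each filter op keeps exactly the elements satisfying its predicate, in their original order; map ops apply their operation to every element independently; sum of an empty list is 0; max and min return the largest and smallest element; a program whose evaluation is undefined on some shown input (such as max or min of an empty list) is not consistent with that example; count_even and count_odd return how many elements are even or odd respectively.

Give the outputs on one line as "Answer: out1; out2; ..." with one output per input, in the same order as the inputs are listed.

43; 59; 3; 1; 37; 59

Execution, op by op:
  [34, -6, 15, -16, -30, -16] -> [-34, 6, -15, 16, 30, 16] -> [-28, 12, -9, 22, 36, 22] -> [-28, 12, 22, 36, 22] -> [-21, 19, 29, 43, 29] -> 43
  [-1, -46, 33, -35, 8, 38, -3, -39] -> [1, 46, -33, 35, -8, -38, 3, 39] -> [7, 52, -27, 41, -2, -32, 9, 45] -> [52, -2, -32] -> [59, 5, -25] -> 59
  [33, -49, 10, 1, 27, 21, 35] -> [-33, 49, -10, -1, -27, -21, -35] -> [-27, 55, -4, 5, -21, -15, -29] -> [-4] -> [3] -> 3
  [34, 48, 29, 5, 34, 12] -> [-34, -48, -29, -5, -34, -12] -> [-28, -42, -23, 1, -28, -6] -> [-28, -42, -28, -6] -> [-21, -35, -21, 1] -> 1
  [-10, -23, 46, 22, -24, -21] -> [10, 23, -46, -22, 24, 21] -> [16, 29, -40, -16, 30, 27] -> [16, -40, -16, 30] -> [23, -33, -9, 37] -> 37
  [-1, 26, 49, 38, -18, 31, -21, 40, -46, 17] -> [1, -26, -49, -38, 18, -31, 21, -40, 46, -17] -> [7, -20, -43, -32, 24, -25, 27, -34, 52, -11] -> [-20, -32, 24, -34, 52] -> [-13, -25, 31, -27, 59] -> 59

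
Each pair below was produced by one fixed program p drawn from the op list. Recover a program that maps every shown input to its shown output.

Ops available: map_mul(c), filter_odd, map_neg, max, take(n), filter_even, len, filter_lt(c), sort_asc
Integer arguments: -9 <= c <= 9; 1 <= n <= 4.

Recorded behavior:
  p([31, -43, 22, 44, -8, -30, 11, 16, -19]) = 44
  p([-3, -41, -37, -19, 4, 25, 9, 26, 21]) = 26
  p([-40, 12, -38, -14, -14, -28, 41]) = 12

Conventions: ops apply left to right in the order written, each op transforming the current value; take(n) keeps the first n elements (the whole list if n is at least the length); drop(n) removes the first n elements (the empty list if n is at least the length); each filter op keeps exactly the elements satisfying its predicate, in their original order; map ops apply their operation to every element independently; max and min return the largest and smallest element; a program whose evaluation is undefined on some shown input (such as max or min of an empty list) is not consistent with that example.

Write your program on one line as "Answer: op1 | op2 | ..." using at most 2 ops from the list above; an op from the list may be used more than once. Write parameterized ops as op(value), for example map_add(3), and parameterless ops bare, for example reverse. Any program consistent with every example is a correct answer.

filter_even | max

Check, running the answer program on each example:
  [31, -43, 22, 44, -8, -30, 11, 16, -19] -> [22, 44, -8, -30, 16] -> 44
  [-3, -41, -37, -19, 4, 25, 9, 26, 21] -> [4, 26] -> 26
  [-40, 12, -38, -14, -14, -28, 41] -> [-40, 12, -38, -14, -14, -28] -> 12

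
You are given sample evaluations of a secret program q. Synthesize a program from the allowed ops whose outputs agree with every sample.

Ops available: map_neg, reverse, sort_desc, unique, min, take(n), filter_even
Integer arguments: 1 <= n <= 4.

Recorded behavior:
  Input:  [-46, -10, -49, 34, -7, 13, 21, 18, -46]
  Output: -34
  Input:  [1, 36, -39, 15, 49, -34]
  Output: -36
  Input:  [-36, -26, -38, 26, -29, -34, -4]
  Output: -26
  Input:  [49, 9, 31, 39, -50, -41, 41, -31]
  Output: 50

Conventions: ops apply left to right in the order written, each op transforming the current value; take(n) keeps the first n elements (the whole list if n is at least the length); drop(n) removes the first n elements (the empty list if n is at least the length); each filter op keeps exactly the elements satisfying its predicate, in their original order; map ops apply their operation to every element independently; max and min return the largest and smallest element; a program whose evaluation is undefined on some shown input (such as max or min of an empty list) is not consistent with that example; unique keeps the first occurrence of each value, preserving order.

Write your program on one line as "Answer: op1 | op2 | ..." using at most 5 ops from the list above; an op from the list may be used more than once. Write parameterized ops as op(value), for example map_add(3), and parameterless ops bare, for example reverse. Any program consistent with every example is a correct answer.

filter_even | unique | map_neg | min

Check, running the answer program on each example:
  [-46, -10, -49, 34, -7, 13, 21, 18, -46] -> [-46, -10, 34, 18, -46] -> [-46, -10, 34, 18] -> [46, 10, -34, -18] -> -34
  [1, 36, -39, 15, 49, -34] -> [36, -34] -> [36, -34] -> [-36, 34] -> -36
  [-36, -26, -38, 26, -29, -34, -4] -> [-36, -26, -38, 26, -34, -4] -> [-36, -26, -38, 26, -34, -4] -> [36, 26, 38, -26, 34, 4] -> -26
  [49, 9, 31, 39, -50, -41, 41, -31] -> [-50] -> [-50] -> [50] -> 50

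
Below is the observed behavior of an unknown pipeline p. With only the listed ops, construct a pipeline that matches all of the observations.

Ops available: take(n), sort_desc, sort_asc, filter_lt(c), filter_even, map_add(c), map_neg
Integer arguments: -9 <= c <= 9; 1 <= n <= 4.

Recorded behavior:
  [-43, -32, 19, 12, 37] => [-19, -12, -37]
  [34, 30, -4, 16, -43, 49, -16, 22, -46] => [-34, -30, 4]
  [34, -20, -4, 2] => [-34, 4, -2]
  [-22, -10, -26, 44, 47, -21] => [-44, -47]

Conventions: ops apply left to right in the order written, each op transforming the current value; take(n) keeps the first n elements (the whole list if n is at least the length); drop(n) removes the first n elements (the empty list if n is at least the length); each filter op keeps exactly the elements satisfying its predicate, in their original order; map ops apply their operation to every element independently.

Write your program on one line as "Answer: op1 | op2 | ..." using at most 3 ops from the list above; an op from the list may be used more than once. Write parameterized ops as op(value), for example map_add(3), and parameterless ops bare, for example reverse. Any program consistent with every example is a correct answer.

map_neg | filter_lt(9) | take(3)

Check, running the answer program on each example:
  [-43, -32, 19, 12, 37] -> [43, 32, -19, -12, -37] -> [-19, -12, -37] -> [-19, -12, -37]
  [34, 30, -4, 16, -43, 49, -16, 22, -46] -> [-34, -30, 4, -16, 43, -49, 16, -22, 46] -> [-34, -30, 4, -16, -49, -22] -> [-34, -30, 4]
  [34, -20, -4, 2] -> [-34, 20, 4, -2] -> [-34, 4, -2] -> [-34, 4, -2]
  [-22, -10, -26, 44, 47, -21] -> [22, 10, 26, -44, -47, 21] -> [-44, -47] -> [-44, -47]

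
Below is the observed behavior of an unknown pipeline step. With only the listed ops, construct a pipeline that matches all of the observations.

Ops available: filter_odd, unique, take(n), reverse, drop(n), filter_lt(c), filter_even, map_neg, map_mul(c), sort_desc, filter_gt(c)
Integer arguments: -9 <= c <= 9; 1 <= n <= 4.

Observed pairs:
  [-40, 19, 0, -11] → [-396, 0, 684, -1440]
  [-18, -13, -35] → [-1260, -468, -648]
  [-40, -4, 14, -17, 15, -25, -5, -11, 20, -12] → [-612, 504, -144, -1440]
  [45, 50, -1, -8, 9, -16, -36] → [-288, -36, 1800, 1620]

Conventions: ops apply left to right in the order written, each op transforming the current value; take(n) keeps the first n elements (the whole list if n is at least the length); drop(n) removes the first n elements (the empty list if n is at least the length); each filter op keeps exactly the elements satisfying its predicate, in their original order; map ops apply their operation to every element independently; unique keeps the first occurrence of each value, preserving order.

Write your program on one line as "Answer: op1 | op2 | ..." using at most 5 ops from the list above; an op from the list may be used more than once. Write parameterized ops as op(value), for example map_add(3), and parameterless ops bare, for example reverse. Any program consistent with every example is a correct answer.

map_mul(-9) | take(4) | map_mul(-4) | reverse

Check, running the answer program on each example:
  [-40, 19, 0, -11] -> [360, -171, 0, 99] -> [360, -171, 0, 99] -> [-1440, 684, 0, -396] -> [-396, 0, 684, -1440]
  [-18, -13, -35] -> [162, 117, 315] -> [162, 117, 315] -> [-648, -468, -1260] -> [-1260, -468, -648]
  [-40, -4, 14, -17, 15, -25, -5, -11, 20, -12] -> [360, 36, -126, 153, -135, 225, 45, 99, -180, 108] -> [360, 36, -126, 153] -> [-1440, -144, 504, -612] -> [-612, 504, -144, -1440]
  [45, 50, -1, -8, 9, -16, -36] -> [-405, -450, 9, 72, -81, 144, 324] -> [-405, -450, 9, 72] -> [1620, 1800, -36, -288] -> [-288, -36, 1800, 1620]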